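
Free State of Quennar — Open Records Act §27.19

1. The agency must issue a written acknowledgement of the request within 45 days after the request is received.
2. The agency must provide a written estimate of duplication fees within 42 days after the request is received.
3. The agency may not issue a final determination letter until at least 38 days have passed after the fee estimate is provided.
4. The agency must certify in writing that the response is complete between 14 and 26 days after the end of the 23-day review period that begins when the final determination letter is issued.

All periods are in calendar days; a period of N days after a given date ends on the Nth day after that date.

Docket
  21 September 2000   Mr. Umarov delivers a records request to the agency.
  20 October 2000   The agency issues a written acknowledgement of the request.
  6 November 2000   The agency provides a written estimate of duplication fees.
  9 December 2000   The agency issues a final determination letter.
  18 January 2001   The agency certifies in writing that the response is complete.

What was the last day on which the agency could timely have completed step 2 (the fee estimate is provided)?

Step 2 runs from 21 September 2000, when the request is received. 42 days after 21 September 2000 is 2 November 2000.

2 November 2000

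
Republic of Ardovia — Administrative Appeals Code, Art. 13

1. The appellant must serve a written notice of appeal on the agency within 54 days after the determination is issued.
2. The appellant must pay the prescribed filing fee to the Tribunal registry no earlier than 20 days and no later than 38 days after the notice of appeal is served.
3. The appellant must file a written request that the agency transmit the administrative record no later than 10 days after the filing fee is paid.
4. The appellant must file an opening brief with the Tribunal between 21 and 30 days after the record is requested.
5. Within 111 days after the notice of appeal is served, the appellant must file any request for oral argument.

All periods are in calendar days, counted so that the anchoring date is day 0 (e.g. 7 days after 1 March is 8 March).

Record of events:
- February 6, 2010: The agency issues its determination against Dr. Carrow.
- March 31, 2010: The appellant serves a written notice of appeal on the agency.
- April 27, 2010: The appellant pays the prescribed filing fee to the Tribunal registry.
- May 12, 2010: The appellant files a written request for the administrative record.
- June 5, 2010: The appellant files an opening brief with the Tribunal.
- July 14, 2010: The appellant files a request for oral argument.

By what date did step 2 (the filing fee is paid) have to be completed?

Step 2 runs from March 31, 2010, when the notice of appeal is served. The window is 20–38 days after March 31, 2010; it closes on May 8, 2010.

May 8, 2010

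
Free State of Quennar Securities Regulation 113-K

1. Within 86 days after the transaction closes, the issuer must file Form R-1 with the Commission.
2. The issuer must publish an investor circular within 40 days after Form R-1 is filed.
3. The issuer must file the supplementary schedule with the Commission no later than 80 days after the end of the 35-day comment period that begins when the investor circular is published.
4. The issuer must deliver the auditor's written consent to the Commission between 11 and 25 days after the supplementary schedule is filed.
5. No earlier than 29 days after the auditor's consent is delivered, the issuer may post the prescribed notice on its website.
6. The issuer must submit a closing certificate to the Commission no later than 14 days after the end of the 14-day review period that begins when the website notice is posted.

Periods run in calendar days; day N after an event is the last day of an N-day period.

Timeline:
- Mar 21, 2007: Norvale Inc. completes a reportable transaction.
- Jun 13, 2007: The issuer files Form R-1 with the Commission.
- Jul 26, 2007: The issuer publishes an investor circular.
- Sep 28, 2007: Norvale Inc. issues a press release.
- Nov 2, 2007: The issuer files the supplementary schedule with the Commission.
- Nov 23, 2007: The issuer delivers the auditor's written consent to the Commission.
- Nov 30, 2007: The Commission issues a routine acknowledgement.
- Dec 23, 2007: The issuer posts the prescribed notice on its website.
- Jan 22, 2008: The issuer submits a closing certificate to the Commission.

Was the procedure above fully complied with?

Step 1 — counting 86 days from Mar 21, 2007 (when the transaction closes) gives a deadline of Jun 15, 2007; done Jun 13, 2007 — timely.
Step 2 — counting 40 days from Jun 13, 2007 (when Form R-1 is filed) gives a deadline of Jul 23, 2007; Jul 26, 2007 misses that deadline by 3 days.
The procedure was therefore not followed at step 2.

No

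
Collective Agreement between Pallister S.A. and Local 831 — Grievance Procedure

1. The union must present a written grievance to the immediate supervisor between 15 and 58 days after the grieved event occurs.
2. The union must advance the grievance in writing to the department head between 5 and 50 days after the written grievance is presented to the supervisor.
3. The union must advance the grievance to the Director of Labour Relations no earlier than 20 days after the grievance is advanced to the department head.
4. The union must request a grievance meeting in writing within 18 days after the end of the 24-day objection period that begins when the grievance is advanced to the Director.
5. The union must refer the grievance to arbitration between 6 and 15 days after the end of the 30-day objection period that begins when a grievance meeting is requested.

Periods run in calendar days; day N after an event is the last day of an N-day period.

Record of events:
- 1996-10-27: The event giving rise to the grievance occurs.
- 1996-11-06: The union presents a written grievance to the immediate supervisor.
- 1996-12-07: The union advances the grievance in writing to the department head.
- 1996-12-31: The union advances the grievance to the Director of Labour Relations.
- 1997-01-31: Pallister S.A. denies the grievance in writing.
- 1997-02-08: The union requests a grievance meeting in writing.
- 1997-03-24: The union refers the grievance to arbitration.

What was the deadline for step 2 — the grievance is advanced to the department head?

1996-12-26

Step 2 runs from 1996-11-06, when the written grievance is presented to the supervisor. The window is 5–50 days after 1996-11-06; it closes on 1996-12-26.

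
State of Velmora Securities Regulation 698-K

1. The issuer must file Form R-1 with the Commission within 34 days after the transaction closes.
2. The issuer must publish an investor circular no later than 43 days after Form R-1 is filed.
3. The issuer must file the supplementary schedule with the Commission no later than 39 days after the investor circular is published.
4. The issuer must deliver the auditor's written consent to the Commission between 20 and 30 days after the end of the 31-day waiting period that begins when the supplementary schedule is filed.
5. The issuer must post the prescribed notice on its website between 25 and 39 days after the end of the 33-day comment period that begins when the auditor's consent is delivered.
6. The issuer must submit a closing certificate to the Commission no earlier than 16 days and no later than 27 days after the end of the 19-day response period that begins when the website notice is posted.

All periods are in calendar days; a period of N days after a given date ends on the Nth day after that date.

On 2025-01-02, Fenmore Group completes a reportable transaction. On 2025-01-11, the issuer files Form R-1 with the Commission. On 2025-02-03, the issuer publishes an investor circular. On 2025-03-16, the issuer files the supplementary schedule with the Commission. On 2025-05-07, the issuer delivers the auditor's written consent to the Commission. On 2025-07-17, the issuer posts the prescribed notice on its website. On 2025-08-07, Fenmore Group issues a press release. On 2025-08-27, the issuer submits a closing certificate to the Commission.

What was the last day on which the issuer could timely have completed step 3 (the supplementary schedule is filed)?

2025-03-14

Step 3 runs from 2025-02-03, when the investor circular is published. 39 days after 2025-02-03 is 2025-03-14.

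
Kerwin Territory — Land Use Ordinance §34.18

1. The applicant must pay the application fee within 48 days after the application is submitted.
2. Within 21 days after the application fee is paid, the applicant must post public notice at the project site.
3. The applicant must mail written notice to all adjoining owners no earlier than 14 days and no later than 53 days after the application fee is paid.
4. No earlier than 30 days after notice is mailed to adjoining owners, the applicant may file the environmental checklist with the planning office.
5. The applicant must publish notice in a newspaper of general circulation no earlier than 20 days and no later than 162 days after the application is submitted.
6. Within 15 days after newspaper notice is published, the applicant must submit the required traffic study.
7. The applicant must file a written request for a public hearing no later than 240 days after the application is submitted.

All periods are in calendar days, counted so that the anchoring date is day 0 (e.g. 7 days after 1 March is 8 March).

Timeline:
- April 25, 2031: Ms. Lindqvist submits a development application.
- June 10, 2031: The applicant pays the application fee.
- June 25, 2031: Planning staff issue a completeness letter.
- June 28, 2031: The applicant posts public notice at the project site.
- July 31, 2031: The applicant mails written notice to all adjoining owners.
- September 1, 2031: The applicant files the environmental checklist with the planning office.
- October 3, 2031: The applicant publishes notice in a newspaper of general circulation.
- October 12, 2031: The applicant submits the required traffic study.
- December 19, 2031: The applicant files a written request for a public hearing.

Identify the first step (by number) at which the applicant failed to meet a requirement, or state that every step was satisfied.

None — every step was satisfied

Step 1 — counting 48 days from April 25, 2031 (when the application is submitted) gives a deadline of June 12, 2031; done June 10, 2031 — timely.
Step 2 — counting 21 days from June 10, 2031 (when the application fee is paid) gives a deadline of July 1, 2031; done June 28, 2031 — timely.
Step 3 — 14 and 53 days from June 10, 2031 (when the application fee is paid) are June 24, 2031 and August 2, 2031 respectively; done July 31, 2031, which is between those dates.
Step 4 — must wait 30 days from July 31, 2031 (when notice is mailed to adjoining owners), so not before August 30, 2031; September 1, 2031 is on or after that date.
Step 5 — 20 and 162 days from April 25, 2031 (when the application is submitted) are May 15, 2031 and October 4, 2031 respectively; October 3, 2031 falls inside that range.
Step 6 — counting 15 days from October 3, 2031 (when newspaper notice is published) gives a deadline of October 18, 2031; done October 12, 2031 — timely.
Step 7 — counting 240 days from April 25, 2031 (when the application is submitted) gives a deadline of December 21, 2031; December 19, 2031 is within that limit.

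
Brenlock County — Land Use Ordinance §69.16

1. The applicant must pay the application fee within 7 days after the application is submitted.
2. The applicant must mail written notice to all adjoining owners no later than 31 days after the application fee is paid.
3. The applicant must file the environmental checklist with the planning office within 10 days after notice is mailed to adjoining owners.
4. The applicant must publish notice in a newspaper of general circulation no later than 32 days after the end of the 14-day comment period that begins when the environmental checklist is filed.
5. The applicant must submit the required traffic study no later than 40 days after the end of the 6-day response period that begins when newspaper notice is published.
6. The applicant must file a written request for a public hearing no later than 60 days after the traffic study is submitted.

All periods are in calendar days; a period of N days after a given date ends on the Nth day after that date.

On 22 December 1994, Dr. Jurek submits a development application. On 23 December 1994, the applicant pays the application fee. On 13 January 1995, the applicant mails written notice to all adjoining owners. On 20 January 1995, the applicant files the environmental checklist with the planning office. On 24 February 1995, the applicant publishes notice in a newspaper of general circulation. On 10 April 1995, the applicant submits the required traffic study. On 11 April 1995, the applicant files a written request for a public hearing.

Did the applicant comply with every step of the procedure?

Step 1 — counting 7 days from 22 December 1994 (when the application is submitted) gives a deadline of 29 December 1994; done 23 December 1994 — timely.
Step 2 — counting 31 days from 23 December 1994 (when the application fee is paid) gives a deadline of 23 January 1995; completed 13 January 1995, before the deadline.
Step 3 — counting 10 days from 13 January 1995 (when notice is mailed to adjoining owners) gives a deadline of 23 January 1995; done 20 January 1995 — timely.
Step 4 — counting 32 days from 3 February 1995 (end of the 14-day comment period, which began when the environmental checklist is filed on 20 January 1995) gives a deadline of 7 March 1995; completed 24 February 1995, before the deadline.
Step 5 — counting 40 days from 2 March 1995 (end of the 6-day response period, which began when newspaper notice is published on 24 February 1995) gives a deadline of 11 April 1995; 10 April 1995 is within that limit.
Step 6 — counting 60 days from 10 April 1995 (when the traffic study is submitted) gives a deadline of 9 June 1995; done 11 April 1995 — timely.

Yes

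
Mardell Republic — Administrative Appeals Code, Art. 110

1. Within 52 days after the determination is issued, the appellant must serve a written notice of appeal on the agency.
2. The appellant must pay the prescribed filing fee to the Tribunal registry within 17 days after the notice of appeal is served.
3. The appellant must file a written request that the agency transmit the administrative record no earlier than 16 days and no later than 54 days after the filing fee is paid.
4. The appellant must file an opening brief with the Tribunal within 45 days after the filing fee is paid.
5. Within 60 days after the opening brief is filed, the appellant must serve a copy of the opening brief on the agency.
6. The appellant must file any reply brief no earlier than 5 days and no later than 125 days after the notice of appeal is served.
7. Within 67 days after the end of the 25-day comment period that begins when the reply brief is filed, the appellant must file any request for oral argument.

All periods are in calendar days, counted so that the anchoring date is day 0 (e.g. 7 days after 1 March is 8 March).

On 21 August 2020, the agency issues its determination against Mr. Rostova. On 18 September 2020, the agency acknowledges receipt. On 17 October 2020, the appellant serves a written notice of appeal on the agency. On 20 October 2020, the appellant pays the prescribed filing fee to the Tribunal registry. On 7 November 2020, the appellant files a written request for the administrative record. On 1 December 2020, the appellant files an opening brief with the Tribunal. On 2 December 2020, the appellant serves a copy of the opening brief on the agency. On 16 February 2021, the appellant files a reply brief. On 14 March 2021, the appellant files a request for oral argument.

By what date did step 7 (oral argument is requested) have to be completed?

19 May 2021

The reply brief is filed on 16 February 2021; the 25-day comment period therefore ends 13 March 2021, and step 7 runs from that date. 67 days after 13 March 2021 is 19 May 2021.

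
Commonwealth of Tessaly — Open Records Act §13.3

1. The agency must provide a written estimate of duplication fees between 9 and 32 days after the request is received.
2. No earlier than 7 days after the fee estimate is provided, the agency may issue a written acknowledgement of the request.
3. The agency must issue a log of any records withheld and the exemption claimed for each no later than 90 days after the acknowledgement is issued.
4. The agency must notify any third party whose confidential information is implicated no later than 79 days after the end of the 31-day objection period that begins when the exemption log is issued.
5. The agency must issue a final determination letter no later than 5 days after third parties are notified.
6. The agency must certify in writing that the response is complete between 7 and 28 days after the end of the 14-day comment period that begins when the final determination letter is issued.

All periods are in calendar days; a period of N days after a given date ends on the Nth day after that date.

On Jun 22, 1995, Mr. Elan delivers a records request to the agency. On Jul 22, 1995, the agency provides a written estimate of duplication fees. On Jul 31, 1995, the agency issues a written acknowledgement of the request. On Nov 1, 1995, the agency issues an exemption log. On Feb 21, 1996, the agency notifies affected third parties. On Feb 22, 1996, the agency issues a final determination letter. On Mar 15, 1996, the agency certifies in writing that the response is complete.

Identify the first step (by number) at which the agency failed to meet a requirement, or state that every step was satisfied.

Step 3

Step 1 — 9 and 32 days from Jun 22, 1995 (when the request is received) are Jul 1, 1995 and Jul 24, 1995 respectively; done Jul 22, 1995, which is between those dates.
Step 2 — must wait 7 days from Jul 22, 1995 (when the fee estimate is provided), so not before Jul 29, 1995; Jul 31, 1995 is on or after that date.
Step 3 — counting 90 days from Jul 31, 1995 (when the acknowledgement is issued) gives a deadline of Oct 29, 1995; not done until Nov 1, 1995, 3 days after the deadline.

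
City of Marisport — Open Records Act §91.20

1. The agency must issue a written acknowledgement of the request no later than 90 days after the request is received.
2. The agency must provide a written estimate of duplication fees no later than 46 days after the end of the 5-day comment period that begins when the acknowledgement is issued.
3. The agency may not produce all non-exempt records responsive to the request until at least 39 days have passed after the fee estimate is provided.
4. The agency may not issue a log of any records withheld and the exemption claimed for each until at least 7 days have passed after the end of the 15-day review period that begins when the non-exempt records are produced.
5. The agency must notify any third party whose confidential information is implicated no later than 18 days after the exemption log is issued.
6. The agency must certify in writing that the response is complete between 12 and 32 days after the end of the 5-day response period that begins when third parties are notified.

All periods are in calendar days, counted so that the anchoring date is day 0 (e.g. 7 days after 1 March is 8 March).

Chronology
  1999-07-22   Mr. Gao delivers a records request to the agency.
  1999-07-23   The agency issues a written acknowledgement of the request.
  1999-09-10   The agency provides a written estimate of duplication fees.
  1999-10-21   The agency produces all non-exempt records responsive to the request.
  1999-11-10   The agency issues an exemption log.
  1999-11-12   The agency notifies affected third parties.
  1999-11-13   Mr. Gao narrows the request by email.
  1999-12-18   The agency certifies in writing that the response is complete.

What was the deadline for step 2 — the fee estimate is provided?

1999-09-12

The acknowledgement is issued on 1999-07-23; the 5-day comment period therefore ends 1999-07-28, and step 2 runs from that date. 46 days after 1999-07-28 is 1999-09-12.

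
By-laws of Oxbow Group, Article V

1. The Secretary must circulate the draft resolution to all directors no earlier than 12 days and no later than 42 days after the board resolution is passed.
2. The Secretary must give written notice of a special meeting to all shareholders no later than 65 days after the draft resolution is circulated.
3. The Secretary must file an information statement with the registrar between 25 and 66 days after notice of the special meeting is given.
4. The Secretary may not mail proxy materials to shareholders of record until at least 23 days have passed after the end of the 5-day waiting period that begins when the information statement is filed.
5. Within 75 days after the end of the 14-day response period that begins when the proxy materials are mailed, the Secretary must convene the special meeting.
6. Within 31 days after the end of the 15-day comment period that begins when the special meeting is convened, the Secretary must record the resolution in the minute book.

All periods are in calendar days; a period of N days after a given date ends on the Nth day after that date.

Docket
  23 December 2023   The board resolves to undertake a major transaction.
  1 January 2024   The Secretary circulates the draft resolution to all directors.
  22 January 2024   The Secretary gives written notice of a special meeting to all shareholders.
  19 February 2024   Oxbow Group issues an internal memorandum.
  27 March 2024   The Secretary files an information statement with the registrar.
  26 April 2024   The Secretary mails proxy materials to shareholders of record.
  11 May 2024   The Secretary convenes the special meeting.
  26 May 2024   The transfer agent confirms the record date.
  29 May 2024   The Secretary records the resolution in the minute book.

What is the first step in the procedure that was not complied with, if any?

Step 1

(1) the permitted window runs from 23 December 2023 + 12 = 4 January 2024 to 23 December 2023 + 42 = 3 February 2024; 1 January 2024 is 3 days too early.
That is the first point of non-compliance.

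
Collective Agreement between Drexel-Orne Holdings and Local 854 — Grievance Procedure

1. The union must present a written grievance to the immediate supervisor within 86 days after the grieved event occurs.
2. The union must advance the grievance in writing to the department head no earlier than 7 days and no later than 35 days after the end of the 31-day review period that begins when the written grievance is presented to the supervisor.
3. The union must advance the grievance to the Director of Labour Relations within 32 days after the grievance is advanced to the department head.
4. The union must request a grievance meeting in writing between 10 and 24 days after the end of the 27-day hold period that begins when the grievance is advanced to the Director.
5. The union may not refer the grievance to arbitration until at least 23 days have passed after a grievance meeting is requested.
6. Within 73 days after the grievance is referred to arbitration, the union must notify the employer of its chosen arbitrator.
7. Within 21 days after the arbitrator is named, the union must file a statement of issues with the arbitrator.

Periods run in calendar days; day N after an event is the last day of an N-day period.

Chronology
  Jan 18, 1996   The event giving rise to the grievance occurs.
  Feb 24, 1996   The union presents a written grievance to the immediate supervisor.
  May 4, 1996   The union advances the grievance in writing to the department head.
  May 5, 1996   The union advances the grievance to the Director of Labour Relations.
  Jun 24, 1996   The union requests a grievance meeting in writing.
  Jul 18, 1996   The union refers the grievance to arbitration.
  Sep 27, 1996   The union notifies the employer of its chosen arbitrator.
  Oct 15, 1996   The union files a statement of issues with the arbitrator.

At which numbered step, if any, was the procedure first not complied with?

Step 2

Step 1 — counting 86 days from Jan 18, 1996 (when the grieved event occurs) gives a deadline of Apr 13, 1996; completed Feb 24, 1996, before the deadline.
Step 2 — 7 and 35 days from Mar 26, 1996 (end of the 31-day review period, which began when the written grievance is presented to the supervisor on Feb 24, 1996) are Apr 2, 1996 and Apr 30, 1996 respectively; May 4, 1996 is 4 days past the end of the window.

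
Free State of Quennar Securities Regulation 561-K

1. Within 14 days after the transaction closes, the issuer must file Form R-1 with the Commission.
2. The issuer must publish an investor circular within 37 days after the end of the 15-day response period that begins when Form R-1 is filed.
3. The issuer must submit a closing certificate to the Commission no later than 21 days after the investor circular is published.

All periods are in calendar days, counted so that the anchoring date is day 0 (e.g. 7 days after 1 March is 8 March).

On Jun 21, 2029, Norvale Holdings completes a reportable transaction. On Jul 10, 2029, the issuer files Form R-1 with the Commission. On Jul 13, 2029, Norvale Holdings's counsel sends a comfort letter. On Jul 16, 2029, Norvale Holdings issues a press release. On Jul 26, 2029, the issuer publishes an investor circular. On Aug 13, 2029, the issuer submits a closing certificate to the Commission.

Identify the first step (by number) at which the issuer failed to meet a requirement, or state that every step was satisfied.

Step 1

Step 1: 14 days after Jun 21, 2029 (when the transaction closes) is Jul 5, 2029; not done until Jul 10, 2029, 5 days after the deadline.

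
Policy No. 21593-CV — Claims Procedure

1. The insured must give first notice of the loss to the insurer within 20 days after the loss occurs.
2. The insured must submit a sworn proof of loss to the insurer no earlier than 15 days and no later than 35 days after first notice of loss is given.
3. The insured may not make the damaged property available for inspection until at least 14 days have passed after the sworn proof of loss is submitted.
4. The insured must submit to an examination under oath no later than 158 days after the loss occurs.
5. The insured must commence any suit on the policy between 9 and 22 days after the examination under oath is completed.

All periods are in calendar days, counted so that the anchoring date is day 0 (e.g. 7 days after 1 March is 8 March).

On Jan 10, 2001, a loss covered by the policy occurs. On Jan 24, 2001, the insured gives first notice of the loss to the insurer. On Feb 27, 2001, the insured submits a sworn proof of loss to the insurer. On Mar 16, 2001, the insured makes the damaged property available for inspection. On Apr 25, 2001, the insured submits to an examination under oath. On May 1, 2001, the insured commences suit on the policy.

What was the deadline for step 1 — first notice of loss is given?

Jan 30, 2001

Step 1 runs from Jan 10, 2001, when the loss occurs. 20 days after Jan 10, 2001 is Jan 30, 2001.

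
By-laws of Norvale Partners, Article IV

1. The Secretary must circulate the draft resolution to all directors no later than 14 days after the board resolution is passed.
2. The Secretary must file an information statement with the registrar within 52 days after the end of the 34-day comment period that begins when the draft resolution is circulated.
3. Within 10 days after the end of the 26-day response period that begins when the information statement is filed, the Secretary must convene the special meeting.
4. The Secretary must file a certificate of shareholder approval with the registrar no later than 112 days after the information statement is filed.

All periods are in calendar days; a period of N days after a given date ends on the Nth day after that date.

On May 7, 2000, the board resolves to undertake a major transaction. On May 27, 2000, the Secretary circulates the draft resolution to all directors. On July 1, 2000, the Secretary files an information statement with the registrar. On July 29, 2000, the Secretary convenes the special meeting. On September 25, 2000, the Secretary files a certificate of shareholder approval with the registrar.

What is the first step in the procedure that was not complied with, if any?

Step 1

(1) due by May 7, 2000 + 14 days = May 21, 2000; done May 27, 2000 — 6 days late.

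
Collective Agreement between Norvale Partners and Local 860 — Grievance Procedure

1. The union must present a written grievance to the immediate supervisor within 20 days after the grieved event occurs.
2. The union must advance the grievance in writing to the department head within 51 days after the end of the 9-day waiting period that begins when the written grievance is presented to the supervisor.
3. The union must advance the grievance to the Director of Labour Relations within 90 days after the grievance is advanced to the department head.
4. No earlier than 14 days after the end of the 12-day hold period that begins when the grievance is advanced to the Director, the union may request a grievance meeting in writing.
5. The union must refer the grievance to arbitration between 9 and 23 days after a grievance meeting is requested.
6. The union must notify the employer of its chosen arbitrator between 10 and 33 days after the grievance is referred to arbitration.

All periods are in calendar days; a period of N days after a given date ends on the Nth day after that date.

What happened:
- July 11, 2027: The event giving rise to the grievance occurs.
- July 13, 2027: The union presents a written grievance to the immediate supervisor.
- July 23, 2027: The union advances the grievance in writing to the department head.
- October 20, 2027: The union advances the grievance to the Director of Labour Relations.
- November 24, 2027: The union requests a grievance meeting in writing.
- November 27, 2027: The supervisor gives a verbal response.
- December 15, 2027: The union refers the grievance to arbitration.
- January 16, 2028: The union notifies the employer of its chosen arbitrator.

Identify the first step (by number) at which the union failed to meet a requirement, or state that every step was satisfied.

None — every step was satisfied

(1) due by July 11, 2027 + 20 days = July 31, 2027; completed July 13, 2027, before the deadline.
(2) due by July 22, 2027 + 51 days = September 11, 2027; done July 23, 2027 — timely.
(3) due by July 23, 2027 + 90 days = October 21, 2027; October 20, 2027 is within that limit.
(4) permitted from November 1, 2027 + 14 days = November 15, 2027 onward; done November 24, 2027, after the minimum wait.
(5) the permitted window runs from November 24, 2027 + 9 = December 3, 2027 to November 24, 2027 + 23 = December 17, 2027; done December 15, 2027 — within the window.
(6) the permitted window runs from December 15, 2027 + 10 = December 25, 2027 to December 15, 2027 + 33 = January 17, 2028; done January 16, 2028, which is between those dates.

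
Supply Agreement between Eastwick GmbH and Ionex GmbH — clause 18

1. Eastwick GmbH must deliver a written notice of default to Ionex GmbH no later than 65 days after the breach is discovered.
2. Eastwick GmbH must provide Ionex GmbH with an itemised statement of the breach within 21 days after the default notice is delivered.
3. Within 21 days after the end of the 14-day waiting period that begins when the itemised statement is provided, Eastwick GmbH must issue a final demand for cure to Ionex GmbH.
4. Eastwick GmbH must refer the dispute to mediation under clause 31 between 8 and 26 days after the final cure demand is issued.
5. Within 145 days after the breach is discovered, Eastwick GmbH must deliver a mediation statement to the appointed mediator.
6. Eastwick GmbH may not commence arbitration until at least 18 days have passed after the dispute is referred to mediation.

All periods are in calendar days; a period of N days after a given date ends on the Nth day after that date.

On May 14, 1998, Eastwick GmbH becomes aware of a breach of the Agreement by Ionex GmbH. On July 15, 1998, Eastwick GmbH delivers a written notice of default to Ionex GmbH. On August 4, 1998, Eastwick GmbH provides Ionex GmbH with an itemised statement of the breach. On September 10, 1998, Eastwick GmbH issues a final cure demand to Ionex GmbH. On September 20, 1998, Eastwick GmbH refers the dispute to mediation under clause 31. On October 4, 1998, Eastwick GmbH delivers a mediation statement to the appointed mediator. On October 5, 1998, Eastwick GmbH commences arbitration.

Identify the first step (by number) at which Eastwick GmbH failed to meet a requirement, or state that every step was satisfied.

(1) due by May 14, 1998 + 65 days = July 18, 1998; done July 15, 1998 — timely.
(2) due by July 15, 1998 + 21 days = August 5, 1998; August 4, 1998 is within that limit.
(3) due by August 18, 1998 + 21 days = September 8, 1998; September 10, 1998 misses that deadline by 2 days.
Later steps need not be reached.

Step 3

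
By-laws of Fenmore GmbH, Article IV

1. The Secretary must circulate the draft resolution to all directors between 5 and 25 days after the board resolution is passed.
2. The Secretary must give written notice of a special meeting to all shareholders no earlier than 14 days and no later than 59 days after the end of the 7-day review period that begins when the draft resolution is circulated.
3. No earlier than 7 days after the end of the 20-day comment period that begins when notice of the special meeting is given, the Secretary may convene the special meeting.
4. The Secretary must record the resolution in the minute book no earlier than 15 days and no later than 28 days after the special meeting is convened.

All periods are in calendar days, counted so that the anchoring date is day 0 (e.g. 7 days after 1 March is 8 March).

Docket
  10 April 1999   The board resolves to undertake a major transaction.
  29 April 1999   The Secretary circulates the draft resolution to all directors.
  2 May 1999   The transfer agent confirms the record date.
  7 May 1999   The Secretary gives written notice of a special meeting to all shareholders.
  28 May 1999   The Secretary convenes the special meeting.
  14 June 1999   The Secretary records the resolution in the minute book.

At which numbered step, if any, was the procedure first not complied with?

Step 2

Step 1 — 5 and 25 days from 10 April 1999 (when the board resolution is passed) are 15 April 1999 and 5 May 1999 respectively; done 29 April 1999 — within the window.
Step 2 — 14 and 59 days from 6 May 1999 (end of the 7-day review period, which began when the draft resolution is circulated on 29 April 1999) are 20 May 1999 and 4 July 1999 respectively; done 7 May 1999 — 13 days before the window opened.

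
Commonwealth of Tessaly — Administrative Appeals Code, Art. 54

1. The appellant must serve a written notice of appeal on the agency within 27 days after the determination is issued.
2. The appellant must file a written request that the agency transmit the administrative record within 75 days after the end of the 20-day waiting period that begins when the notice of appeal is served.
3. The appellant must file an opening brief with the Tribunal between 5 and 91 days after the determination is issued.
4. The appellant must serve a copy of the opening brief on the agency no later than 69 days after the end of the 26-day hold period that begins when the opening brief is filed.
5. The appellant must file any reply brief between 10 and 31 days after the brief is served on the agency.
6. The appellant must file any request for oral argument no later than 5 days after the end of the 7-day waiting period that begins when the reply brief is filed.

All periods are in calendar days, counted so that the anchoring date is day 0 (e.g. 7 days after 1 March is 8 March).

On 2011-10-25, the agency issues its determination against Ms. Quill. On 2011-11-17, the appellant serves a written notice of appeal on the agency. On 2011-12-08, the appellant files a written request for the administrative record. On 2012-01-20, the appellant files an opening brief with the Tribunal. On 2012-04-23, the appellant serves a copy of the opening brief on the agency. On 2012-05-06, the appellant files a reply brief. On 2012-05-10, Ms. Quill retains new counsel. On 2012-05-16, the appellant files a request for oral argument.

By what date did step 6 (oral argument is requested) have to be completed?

2012-05-18

The reply brief is filed on 2012-05-06; the 7-day waiting period therefore ends 2012-05-13, and step 6 runs from that date. 5 days after 2012-05-13 is 2012-05-18.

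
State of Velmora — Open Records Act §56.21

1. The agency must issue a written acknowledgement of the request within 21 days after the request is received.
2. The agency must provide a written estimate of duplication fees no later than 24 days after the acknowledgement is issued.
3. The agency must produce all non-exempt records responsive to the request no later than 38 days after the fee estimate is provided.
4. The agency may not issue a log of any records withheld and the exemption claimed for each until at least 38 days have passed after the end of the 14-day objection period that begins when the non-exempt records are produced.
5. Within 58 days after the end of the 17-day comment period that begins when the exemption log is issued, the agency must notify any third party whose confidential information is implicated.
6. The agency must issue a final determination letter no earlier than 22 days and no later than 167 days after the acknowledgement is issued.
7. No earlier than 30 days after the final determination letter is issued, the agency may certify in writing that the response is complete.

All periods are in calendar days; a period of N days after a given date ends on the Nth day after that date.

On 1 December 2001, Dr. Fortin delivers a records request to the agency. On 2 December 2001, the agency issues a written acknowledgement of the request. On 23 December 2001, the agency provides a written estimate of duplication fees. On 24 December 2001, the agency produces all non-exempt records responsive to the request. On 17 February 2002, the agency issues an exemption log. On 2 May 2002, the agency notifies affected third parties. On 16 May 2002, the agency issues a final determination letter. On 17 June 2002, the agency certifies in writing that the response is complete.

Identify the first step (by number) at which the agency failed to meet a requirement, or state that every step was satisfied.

Step 1 — counting 21 days from 1 December 2001 (when the request is received) gives a deadline of 22 December 2001; completed 2 December 2001, before the deadline.
Step 2 — counting 24 days from 2 December 2001 (when the acknowledgement is issued) gives a deadline of 26 December 2001; completed 23 December 2001, before the deadline.
Step 3 — counting 38 days from 23 December 2001 (when the fee estimate is provided) gives a deadline of 30 January 2002; done 24 December 2001 — timely.
Step 4 — must wait 38 days from 7 January 2002 (end of the 14-day objection period, which began when the non-exempt records are produced on 24 December 2001), so not before 14 February 2002; 17 February 2002 is on or after that date.
Step 5 — counting 58 days from 6 March 2002 (end of the 17-day comment period, which began when the exemption log is issued on 17 February 2002) gives a deadline of 3 May 2002; 2 May 2002 is within that limit.
Step 6 — 22 and 167 days from 2 December 2001 (when the acknowledgement is issued) are 24 December 2001 and 18 May 2002 respectively; 16 May 2002 falls inside that range.
Step 7 — must wait 30 days from 16 May 2002 (when the final determination letter is issued), so not before 15 June 2002; done 17 June 2002, after the minimum wait.

None — every step was satisfied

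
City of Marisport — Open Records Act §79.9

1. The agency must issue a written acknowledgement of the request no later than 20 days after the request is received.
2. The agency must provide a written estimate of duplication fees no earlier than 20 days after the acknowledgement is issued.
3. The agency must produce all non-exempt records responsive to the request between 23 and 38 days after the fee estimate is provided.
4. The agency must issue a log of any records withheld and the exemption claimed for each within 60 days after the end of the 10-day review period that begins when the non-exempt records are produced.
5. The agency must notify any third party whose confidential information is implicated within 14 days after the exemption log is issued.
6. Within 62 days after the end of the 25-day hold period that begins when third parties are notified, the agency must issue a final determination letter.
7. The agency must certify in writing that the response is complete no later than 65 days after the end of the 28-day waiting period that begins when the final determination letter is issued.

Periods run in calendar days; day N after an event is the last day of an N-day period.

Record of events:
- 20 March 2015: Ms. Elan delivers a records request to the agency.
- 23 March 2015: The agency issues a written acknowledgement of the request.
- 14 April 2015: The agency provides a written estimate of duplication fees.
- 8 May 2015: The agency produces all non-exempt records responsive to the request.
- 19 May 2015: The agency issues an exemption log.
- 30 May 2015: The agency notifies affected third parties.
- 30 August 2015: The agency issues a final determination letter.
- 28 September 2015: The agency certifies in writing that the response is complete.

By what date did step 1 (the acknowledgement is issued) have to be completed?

Step 1 runs from 20 March 2015, when the request is received. 20 days after 20 March 2015 is 9 April 2015.

9 April 2015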